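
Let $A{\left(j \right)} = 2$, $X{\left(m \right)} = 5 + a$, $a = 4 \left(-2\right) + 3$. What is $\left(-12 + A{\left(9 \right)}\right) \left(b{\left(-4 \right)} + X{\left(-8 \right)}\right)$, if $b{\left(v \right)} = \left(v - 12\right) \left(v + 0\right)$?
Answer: $-640$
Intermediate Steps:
$a = -5$ ($a = -8 + 3 = -5$)
$X{\left(m \right)} = 0$ ($X{\left(m \right)} = 5 - 5 = 0$)
$b{\left(v \right)} = v \left(-12 + v\right)$ ($b{\left(v \right)} = \left(-12 + v\right) v = v \left(-12 + v\right)$)
$\left(-12 + A{\left(9 \right)}\right) \left(b{\left(-4 \right)} + X{\left(-8 \right)}\right) = \left(-12 + 2\right) \left(- 4 \left(-12 - 4\right) + 0\right) = - 10 \left(\left(-4\right) \left(-16\right) + 0\right) = - 10 \left(64 + 0\right) = \left(-10\right) 64 = -640$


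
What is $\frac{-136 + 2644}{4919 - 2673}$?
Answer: $\frac{1254}{1123} \approx 1.1167$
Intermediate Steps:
$\frac{-136 + 2644}{4919 - 2673} = \frac{2508}{2246} = 2508 \cdot \frac{1}{2246} = \frac{1254}{1123}$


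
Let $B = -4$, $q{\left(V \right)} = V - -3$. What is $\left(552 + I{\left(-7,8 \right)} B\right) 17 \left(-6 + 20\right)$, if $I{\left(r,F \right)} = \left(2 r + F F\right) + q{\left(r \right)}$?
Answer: $87584$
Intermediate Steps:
$q{\left(V \right)} = 3 + V$ ($q{\left(V \right)} = V + 3 = 3 + V$)
$I{\left(r,F \right)} = 3 + F^{2} + 3 r$ ($I{\left(r,F \right)} = \left(2 r + F F\right) + \left(3 + r\right) = \left(2 r + F^{2}\right) + \left(3 + r\right) = \left(F^{2} + 2 r\right) + \left(3 + r\right) = 3 + F^{2} + 3 r$)
$\left(552 + I{\left(-7,8 \right)} B\right) 17 \left(-6 + 20\right) = \left(552 + \left(3 + 8^{2} + 3 \left(-7\right)\right) \left(-4\right)\right) 17 \left(-6 + 20\right) = \left(552 + \left(3 + 64 - 21\right) \left(-4\right)\right) 17 \cdot 14 = \left(552 + 46 \left(-4\right)\right) 238 = \left(552 - 184\right) 238 = 368 \cdot 238 = 87584$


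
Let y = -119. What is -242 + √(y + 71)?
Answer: -242 + 4*I*√3 ≈ -242.0 + 6.9282*I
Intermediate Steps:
-242 + √(y + 71) = -242 + √(-119 + 71) = -242 + √(-48) = -242 + 4*I*√3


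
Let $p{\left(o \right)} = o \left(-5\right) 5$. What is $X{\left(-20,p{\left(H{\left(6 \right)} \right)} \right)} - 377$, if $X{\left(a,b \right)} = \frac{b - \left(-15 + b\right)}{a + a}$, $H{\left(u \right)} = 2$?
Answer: $- \frac{3019}{8} \approx -377.38$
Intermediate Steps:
$p{\left(o \right)} = - 25 o$ ($p{\left(o \right)} = - 5 o 5 = - 25 o$)
$X{\left(a,b \right)} = \frac{15}{2 a}$
$X{\left(-20,p{\left(H{\left(6 \right)} \right)} \right)} - 377 = \frac{15}{2 \left(-20\right)} - 377 = \frac{15}{2} \left(- \frac{1}{20}\right) - 377 = - \frac{3}{8} - 377 = - \frac{3019}{8}$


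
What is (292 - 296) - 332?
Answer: -336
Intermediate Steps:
(292 - 296) - 332 = -4 - 332 = -336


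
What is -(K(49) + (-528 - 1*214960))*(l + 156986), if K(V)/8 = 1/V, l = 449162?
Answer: 6400258541792/49 ≈ 1.3062e+11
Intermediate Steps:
K(V) = 8/V
-(K(49) + (-528 - 1*214960))*(l + 156986) = -(8/49 + (-528 - 1*214960))*(449162 + 156986) = -(8*(1/49) + (-528 - 214960))*606148 = -(8/49 - 215488)*606148 = -(-10558904)*606148/49 = -1*(-6400258541792/49) = 6400258541792/49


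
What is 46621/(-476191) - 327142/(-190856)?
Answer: 73442089273/45441954748 ≈ 1.6162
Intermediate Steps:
46621/(-476191) - 327142/(-190856) = 46621*(-1/476191) - 327142*(-1/190856) = -46621/476191 + 163571/95428 = 73442089273/45441954748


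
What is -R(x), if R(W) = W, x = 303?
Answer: -303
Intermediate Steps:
-R(x) = -1*303 = -303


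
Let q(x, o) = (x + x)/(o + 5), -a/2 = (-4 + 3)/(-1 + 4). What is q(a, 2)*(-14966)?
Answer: -8552/3 ≈ -2850.7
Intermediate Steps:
a = 2/3 (a = -2*(-4 + 3)/(-1 + 4) = -(-2)/3 = -2*(-1/3) = 2/3 ≈ 0.66667)
q(x, o) = 2*x/(5 + o) (q(x, o) = (2*x)/(5 + o) = 2*x/(5 + o))
q(a, 2)*(-14966) = (2*(2/3)/(5 + 2))*(-14966) = (2*(2/3)/7)*(-14966) = (2*(2/3)*(1/7))*(-14966) = (4/21)*(-14966) = -8552/3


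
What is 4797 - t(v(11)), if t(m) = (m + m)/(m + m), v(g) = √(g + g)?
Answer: 4796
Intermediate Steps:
v(g) = √2*√g (v(g) = √(2*g) = √2*√g)
t(m) = 1 (t(m) = (2*m)/((2*m)) = (2*m)*(1/(2*m)) = 1)
4797 - t(v(11)) = 4797 - 1*1 = 4797 - 1 = 4796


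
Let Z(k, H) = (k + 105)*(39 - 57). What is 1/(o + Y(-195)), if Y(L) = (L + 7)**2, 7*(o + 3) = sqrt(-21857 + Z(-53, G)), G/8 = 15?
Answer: 1731709/61200350562 - 7*I*sqrt(22793)/61200350562 ≈ 2.8296e-5 - 1.7268e-8*I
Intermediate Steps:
G = 120 (G = 8*15 = 120)
Z(k, H) = -1890 - 18*k (Z(k, H) = (105 + k)*(-18) = -1890 - 18*k)
o = -3 + I*sqrt(22793)/7 (o = -3 + sqrt(-21857 + (-1890 - 18*(-53)))/7 = -3 + sqrt(-21857 + (-1890 + 954))/7 = -3 + sqrt(-21857 - 936)/7 = -3 + sqrt(-22793)/7 = -3 + (I*sqrt(22793))/7 = -3 + I*sqrt(22793)/7 ≈ -3.0 + 21.568*I)
Y(L) = (7 + L)**2
1/(o + Y(-195)) = 1/((-3 + I*sqrt(22793)/7) + (7 - 195)**2) = 1/((-3 + I*sqrt(22793)/7) + (-188)**2) = 1/((-3 + I*sqrt(22793)/7) + 35344) = 1/(35341 + I*sqrt(22793)/7)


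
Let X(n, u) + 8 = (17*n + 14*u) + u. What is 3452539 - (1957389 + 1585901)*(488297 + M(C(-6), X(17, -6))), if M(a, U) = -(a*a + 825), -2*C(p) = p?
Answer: -1727219320731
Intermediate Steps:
X(n, u) = -8 + 15*u + 17*n (X(n, u) = -8 + ((17*n + 14*u) + u) = -8 + ((14*u + 17*n) + u) = -8 + (15*u + 17*n) = -8 + 15*u + 17*n)
C(p) = -p/2
M(a, U) = -825 - a² (M(a, U) = -(a² + 825) = -(825 + a²) = -825 - a²)
3452539 - (1957389 + 1585901)*(488297 + M(C(-6), X(17, -6))) = 3452539 - (1957389 + 1585901)*(488297 + (-825 - (-½*(-6))²)) = 3452539 - 3543290*(488297 + (-825 - 1*3²)) = 3452539 - 3543290*(488297 + (-825 - 1*9)) = 3452539 - 3543290*(488297 + (-825 - 9)) = 3452539 - 3543290*(488297 - 834) = 3452539 - 3543290*487463 = 3452539 - 1*1727222773270 = 3452539 - 1727222773270 = -1727219320731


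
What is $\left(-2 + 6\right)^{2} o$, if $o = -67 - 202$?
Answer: $-4304$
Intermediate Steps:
$o = -269$ ($o = -67 - 202 = -269$)
$\left(-2 + 6\right)^{2} o = \left(-2 + 6\right)^{2} \left(-269\right) = 4^{2} \left(-269\right) = 16 \left(-269\right) = -4304$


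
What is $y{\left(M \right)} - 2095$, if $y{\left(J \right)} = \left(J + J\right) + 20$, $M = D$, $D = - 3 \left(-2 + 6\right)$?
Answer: $-2099$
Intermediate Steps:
$D = -12$ ($D = \left(-3\right) 4 = -12$)
$M = -12$
$y{\left(J \right)} = 20 + 2 J$ ($y{\left(J \right)} = 2 J + 20 = 20 + 2 J$)
$y{\left(M \right)} - 2095 = \left(20 + 2 \left(-12\right)\right) - 2095 = \left(20 - 24\right) - 2095 = -4 - 2095 = -2099$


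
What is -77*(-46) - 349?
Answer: 3193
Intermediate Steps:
-77*(-46) - 349 = 3542 - 349 = 3193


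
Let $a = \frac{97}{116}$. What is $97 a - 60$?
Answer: $\frac{2449}{116} \approx 21.112$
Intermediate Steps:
$a = \frac{97}{116}$ ($a = 97 \cdot \frac{1}{116} = \frac{97}{116} \approx 0.83621$)
$97 a - 60 = 97 \cdot \frac{97}{116} - 60 = \frac{9409}{116} - 60 = \frac{2449}{116}$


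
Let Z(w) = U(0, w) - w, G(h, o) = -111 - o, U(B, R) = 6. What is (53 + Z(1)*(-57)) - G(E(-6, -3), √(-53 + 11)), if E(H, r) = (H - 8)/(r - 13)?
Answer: -121 + I*√42 ≈ -121.0 + 6.4807*I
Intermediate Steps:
E(H, r) = (-8 + H)/(-13 + r)
Z(w) = 6 - w
(53 + Z(1)*(-57)) - G(E(-6, -3), √(-53 + 11)) = (53 + (6 - 1*1)*(-57)) - (-111 - √(-53 + 11)) = (53 + (6 - 1)*(-57)) - (-111 - √(-42)) = (53 + 5*(-57)) - (-111 - I*√42) = (53 - 285) - (-111 - I*√42) = -232 + (111 + I*√42) = -121 + I*√42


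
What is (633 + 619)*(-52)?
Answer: -65104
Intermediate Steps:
(633 + 619)*(-52) = 1252*(-52) = -65104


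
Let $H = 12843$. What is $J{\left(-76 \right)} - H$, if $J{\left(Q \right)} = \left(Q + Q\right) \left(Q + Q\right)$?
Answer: $10261$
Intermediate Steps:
$J{\left(Q \right)} = 4 Q^{2}$ ($J{\left(Q \right)} = 2 Q 2 Q = 4 Q^{2}$)
$J{\left(-76 \right)} - H = 4 \left(-76\right)^{2} - 12843 = 4 \cdot 5776 - 12843 = 23104 - 12843 = 10261$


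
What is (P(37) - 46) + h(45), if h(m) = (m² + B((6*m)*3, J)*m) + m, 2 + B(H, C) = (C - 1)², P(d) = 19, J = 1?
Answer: 1953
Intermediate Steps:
B(H, C) = -2 + (-1 + C)² (B(H, C) = -2 + (C - 1)² = -2 + (-1 + C)²)
h(m) = m² - m (h(m) = (m² + (-2 + (-1 + 1)²)*m) + m = (m² + (-2 + 0²)*m) + m = (m² + (-2 + 0)*m) + m = (m² - 2*m) + m = m² - m)
(P(37) - 46) + h(45) = (19 - 46) + 45*(-1 + 45) = -27 + 45*44 = -27 + 1980 = 1953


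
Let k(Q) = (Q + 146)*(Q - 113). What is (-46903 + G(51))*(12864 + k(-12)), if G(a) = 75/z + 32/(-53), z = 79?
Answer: 763138174804/4187 ≈ 1.8226e+8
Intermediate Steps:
k(Q) = (-113 + Q)*(146 + Q) (k(Q) = (146 + Q)*(-113 + Q) = (-113 + Q)*(146 + Q))
G(a) = 1447/4187 (G(a) = 75/79 + 32/(-53) = 75*(1/79) + 32*(-1/53) = 75/79 - 32/53 = 1447/4187)
(-46903 + G(51))*(12864 + k(-12)) = (-46903 + 1447/4187)*(12864 + (-16498 + (-12)**2 + 33*(-12))) = -196381414*(12864 + (-16498 + 144 - 396))/4187 = -196381414*(12864 - 16750)/4187 = -196381414/4187*(-3886) = 763138174804/4187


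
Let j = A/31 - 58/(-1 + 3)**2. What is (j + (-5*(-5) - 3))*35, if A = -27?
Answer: 14385/62 ≈ 232.02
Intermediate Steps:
j = -953/62 (j = -27/31 - 58/(-1 + 3)**2 = -27*1/31 - 58/(2**2) = -27/31 - 58/4 = -27/31 - 58*1/4 = -27/31 - 29/2 = -953/62 ≈ -15.371)
(j + (-5*(-5) - 3))*35 = (-953/62 + (-5*(-5) - 3))*35 = (-953/62 + (25 - 3))*35 = (-953/62 + 22)*35 = (411/62)*35 = 14385/62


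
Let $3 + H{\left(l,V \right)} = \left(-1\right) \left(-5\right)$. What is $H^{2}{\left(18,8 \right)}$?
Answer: $4$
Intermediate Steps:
$H{\left(l,V \right)} = 2$ ($H{\left(l,V \right)} = -3 - -5 = -3 + 5 = 2$)
$H^{2}{\left(18,8 \right)} = 2^{2} = 4$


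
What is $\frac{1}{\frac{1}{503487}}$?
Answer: $503487$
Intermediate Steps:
$\frac{1}{\frac{1}{503487}} = 503487$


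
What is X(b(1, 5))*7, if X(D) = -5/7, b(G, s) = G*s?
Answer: -5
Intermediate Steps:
X(D) = -5/7 (X(D) = -5*⅐ = -5/7)
X(b(1, 5))*7 = -5/7*7 = -5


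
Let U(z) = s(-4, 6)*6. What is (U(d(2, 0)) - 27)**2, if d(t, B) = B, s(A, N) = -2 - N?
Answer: 5625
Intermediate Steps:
U(z) = -48 (U(z) = (-2 - 1*6)*6 = (-2 - 6)*6 = -8*6 = -48)
(U(d(2, 0)) - 27)**2 = (-48 - 27)**2 = (-75)**2 = 5625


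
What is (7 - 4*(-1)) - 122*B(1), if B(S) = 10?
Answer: -1209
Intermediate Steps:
(7 - 4*(-1)) - 122*B(1) = (7 - 4*(-1)) - 122*10 = (7 + 4) - 1220 = 11 - 1220 = -1209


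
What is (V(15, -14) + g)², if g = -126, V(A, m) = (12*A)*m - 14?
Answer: 7075600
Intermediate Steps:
V(A, m) = -14 + 12*A*m (V(A, m) = 12*A*m - 14 = -14 + 12*A*m)
(V(15, -14) + g)² = ((-14 + 12*15*(-14)) - 126)² = ((-14 - 2520) - 126)² = (-2534 - 126)² = (-2660)² = 7075600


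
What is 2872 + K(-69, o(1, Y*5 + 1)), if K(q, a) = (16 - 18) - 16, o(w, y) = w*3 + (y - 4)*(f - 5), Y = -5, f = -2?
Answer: 2854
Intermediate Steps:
o(w, y) = 28 - 7*y + 3*w (o(w, y) = w*3 + (y - 4)*(-2 - 5) = 3*w + (-4 + y)*(-7) = 3*w + (28 - 7*y) = 28 - 7*y + 3*w)
K(q, a) = -18 (K(q, a) = -2 - 16 = -18)
2872 + K(-69, o(1, Y*5 + 1)) = 2872 - 18 = 2854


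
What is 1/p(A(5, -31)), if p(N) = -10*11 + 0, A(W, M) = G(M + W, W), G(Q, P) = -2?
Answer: -1/110 ≈ -0.0090909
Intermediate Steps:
A(W, M) = -2
p(N) = -110 (p(N) = -110 + 0 = -110)
1/p(A(5, -31)) = 1/(-110) = -1/110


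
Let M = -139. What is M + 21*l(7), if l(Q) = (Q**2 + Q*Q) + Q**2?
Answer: 2948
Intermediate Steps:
l(Q) = 3*Q**2 (l(Q) = (Q**2 + Q**2) + Q**2 = 2*Q**2 + Q**2 = 3*Q**2)
M + 21*l(7) = -139 + 21*(3*7**2) = -139 + 21*(3*49) = -139 + 21*147 = -139 + 3087 = 2948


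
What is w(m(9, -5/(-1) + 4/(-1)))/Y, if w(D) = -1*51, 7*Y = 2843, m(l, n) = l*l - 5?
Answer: -357/2843 ≈ -0.12557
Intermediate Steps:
m(l, n) = -5 + l**2 (m(l, n) = l**2 - 5 = -5 + l**2)
Y = 2843/7 (Y = (1/7)*2843 = 2843/7 ≈ 406.14)
w(D) = -51
w(m(9, -5/(-1) + 4/(-1)))/Y = -51/2843/7 = -51*7/2843 = -357/2843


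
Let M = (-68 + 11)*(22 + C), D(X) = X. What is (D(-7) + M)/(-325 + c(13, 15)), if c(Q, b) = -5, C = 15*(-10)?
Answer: -7289/330 ≈ -22.088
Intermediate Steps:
C = -150
M = 7296 (M = (-68 + 11)*(22 - 150) = -57*(-128) = 7296)
(D(-7) + M)/(-325 + c(13, 15)) = (-7 + 7296)/(-325 - 5) = 7289/(-330) = 7289*(-1/330) = -7289/330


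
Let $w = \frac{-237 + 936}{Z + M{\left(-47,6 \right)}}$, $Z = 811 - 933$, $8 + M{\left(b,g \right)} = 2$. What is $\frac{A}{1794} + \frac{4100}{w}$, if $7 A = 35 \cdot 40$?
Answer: $- \frac{52297300}{69667} \approx -750.68$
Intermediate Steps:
$A = 200$ ($A = \frac{35 \cdot 40}{7} = \frac{1}{7} \cdot 1400 = 200$)
$M{\left(b,g \right)} = -6$ ($M{\left(b,g \right)} = -8 + 2 = -6$)
$Z = -122$ ($Z = 811 - 933 = -122$)
$w = - \frac{699}{128}$ ($w = \frac{-237 + 936}{-122 - 6} = \frac{699}{-128} = 699 \left(- \frac{1}{128}\right) = - \frac{699}{128} \approx -5.4609$)
$\frac{A}{1794} + \frac{4100}{w} = \frac{200}{1794} + \frac{4100}{- \frac{699}{128}} = 200 \cdot \frac{1}{1794} + 4100 \left(- \frac{128}{699}\right) = \frac{100}{897} - \frac{524800}{699} = - \frac{52297300}{69667}$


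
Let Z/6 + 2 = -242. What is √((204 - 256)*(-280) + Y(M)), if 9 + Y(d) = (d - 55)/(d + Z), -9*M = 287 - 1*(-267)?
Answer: 7*√55980930830/13730 ≈ 120.63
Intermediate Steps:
Z = -1464 (Z = -12 + 6*(-242) = -12 - 1452 = -1464)
M = -554/9 (M = -(287 - 1*(-267))/9 = -(287 + 267)/9 = -⅑*554 = -554/9 ≈ -61.556)
Y(d) = -9 + (-55 + d)/(-1464 + d) (Y(d) = -9 + (d - 55)/(d - 1464) = -9 + (-55 + d)/(-1464 + d))
√((204 - 256)*(-280) + Y(M)) = √((204 - 256)*(-280) + (13121 - 8*(-554/9))/(-1464 - 554/9)) = √(-52*(-280) + (13121 + 4432/9)/(-13730/9)) = √(14560 - 9/13730*122521/9) = √(14560 - 122521/13730) = √(199786279/13730) = 7*√55980930830/13730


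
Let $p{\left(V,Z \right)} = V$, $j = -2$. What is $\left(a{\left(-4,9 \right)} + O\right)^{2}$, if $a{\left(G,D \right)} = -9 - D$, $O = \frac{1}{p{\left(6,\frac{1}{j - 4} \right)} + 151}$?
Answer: $\frac{7980625}{24649} \approx 323.77$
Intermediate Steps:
$O = \frac{1}{157}$ ($O = \frac{1}{6 + 151} = \frac{1}{157} \approx 0.0063694$)
$\left(a{\left(-4,9 \right)} + O\right)^{2} = \left(\left(-9 - 9\right) + \frac{1}{157}\right)^{2} = \left(-18 + \frac{1}{157}\right)^{2} = \left(- \frac{2825}{157}\right)^{2} = \frac{7980625}{24649}$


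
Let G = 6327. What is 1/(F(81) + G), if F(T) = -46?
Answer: 1/6281 ≈ 0.00015921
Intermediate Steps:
1/(F(81) + G) = 1/(-46 + 6327) = 1/6281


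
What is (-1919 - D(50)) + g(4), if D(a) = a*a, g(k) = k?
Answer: -4415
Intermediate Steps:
D(a) = a²
(-1919 - D(50)) + g(4) = (-1919 - 1*50²) + 4 = (-1919 - 1*2500) + 4 = (-1919 - 2500) + 4 = -4419 + 4 = -4415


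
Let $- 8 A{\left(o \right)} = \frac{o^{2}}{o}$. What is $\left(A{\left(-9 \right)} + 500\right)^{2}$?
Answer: $\frac{16072081}{64} \approx 2.5113 \cdot 10^{5}$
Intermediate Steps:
$A{\left(o \right)} = - \frac{o}{8}$ ($A{\left(o \right)} = - \frac{o^{2} \frac{1}{o}}{8} = - \frac{o}{8}$)
$\left(A{\left(-9 \right)} + 500\right)^{2} = \left(\left(- \frac{1}{8}\right) \left(-9\right) + 500\right)^{2} = \left(\frac{9}{8} + 500\right)^{2} = \left(\frac{4009}{8}\right)^{2} = \frac{16072081}{64}$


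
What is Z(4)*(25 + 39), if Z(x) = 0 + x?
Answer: 256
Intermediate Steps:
Z(x) = x
Z(4)*(25 + 39) = 4*(25 + 39) = 4*64 = 256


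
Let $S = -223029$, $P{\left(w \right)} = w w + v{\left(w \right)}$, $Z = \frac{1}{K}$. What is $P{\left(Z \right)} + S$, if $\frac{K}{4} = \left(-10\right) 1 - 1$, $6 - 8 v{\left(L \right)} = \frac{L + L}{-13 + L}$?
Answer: $- \frac{247411482427}{1109328} \approx -2.2303 \cdot 10^{5}$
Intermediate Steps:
$v{\left(L \right)} = \frac{3}{4} - \frac{L}{4 \left(-13 + L\right)}$ ($v{\left(L \right)} = \frac{3}{4} - \frac{\left(L + L\right) \frac{1}{-13 + L}}{8} = \frac{3}{4} - \frac{2 L \frac{1}{-13 + L}}{8} = \frac{3}{4} - \frac{L}{4 \left(-13 + L\right)}$)
$K = -44$ ($K = 4 \left(\left(-10\right) 1 - 1\right) = 4 \left(-10 - 1\right) = 4 \left(-11\right) = -44$)
$Z = - \frac{1}{44}$ ($Z = \frac{1}{-44} = - \frac{1}{44} \approx -0.022727$)
$P{\left(w \right)} = w^{2} + \frac{-39 + 2 w}{4 \left(-13 + w\right)}$ ($P{\left(w \right)} = w w + \frac{-39 + 2 w}{4 \left(-13 + w\right)} = w^{2} + \frac{-39 + 2 w}{4 \left(-13 + w\right)}$)
$P{\left(Z \right)} + S = \frac{-39 + 2 \left(- \frac{1}{44}\right) + 4 \left(- \frac{1}{44}\right)^{2} \left(-13 - \frac{1}{44}\right)}{4 \left(-13 - \frac{1}{44}\right)} - 223029 = \frac{-39 - \frac{1}{22} + 4 \cdot \frac{1}{1936} \left(- \frac{573}{44}\right)}{4 \left(- \frac{573}{44}\right)} - 223029 = \frac{1}{4} \left(- \frac{44}{573}\right) \left(-39 - \frac{1}{22} - \frac{573}{21296}\right) - 223029 = \frac{1}{4} \left(- \frac{44}{573}\right) \left(- \frac{832085}{21296}\right) - 223029 = \frac{832085}{1109328} - 223029 = - \frac{247411482427}{1109328}$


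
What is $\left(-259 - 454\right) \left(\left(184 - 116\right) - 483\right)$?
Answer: $295895$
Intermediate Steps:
$\left(-259 - 454\right) \left(\left(184 - 116\right) - 483\right) = - 713 \left(\left(184 - 116\right) - 483\right) = - 713 \left(68 - 483\right) = \left(-713\right) \left(-415\right) = 295895$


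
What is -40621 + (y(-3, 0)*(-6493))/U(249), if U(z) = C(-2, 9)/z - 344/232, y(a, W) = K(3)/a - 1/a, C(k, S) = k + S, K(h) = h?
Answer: -228970143/5252 ≈ -43597.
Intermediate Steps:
C(k, S) = S + k
y(a, W) = 2/a (y(a, W) = 3/a - 1/a = 2/a)
U(z) = -43/29 + 7/z (U(z) = (9 - 2)/z - 344/232 = 7/z - 344*1/232 = 7/z - 43/29 = -43/29 + 7/z)
-40621 + (y(-3, 0)*(-6493))/U(249) = -40621 + ((2/(-3))*(-6493))/(-43/29 + 7/249) = -40621 + ((2*(-⅓))*(-6493))/(-43/29 + 7*(1/249)) = -40621 + (-⅔*(-6493))/(-43/29 + 7/249) = -40621 + 12986/(3*(-10504/7221)) = -40621 + (12986/3)*(-7221/10504) = -40621 - 15628651/5252 = -228970143/5252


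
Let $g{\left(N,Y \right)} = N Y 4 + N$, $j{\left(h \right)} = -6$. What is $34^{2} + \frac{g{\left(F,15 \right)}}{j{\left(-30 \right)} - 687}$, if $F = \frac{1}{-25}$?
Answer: $\frac{20027761}{17325} \approx 1156.0$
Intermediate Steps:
$F = - \frac{1}{25} \approx -0.04$
$g{\left(N,Y \right)} = N + 4 N Y$ ($g{\left(N,Y \right)} = 4 N Y + N = N + 4 N Y$)
$34^{2} + \frac{g{\left(F,15 \right)}}{j{\left(-30 \right)} - 687} = 34^{2} + \frac{\left(- \frac{1}{25}\right) \left(1 + 4 \cdot 15\right)}{-6 - 687} = 1156 + \frac{\left(- \frac{1}{25}\right) \left(1 + 60\right)}{-693} = 1156 + \left(- \frac{1}{25}\right) 61 \left(- \frac{1}{693}\right) = 1156 - - \frac{61}{17325} = 1156 + \frac{61}{17325} = \frac{20027761}{17325}$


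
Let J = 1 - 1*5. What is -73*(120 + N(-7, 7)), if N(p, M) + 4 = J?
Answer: -8176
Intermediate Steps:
J = -4 (J = 1 - 5 = -4)
N(p, M) = -8 (N(p, M) = -4 - 4 = -8)
-73*(120 + N(-7, 7)) = -73*(120 - 8) = -73*112 = -8176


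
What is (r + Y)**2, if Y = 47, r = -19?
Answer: 784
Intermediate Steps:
(r + Y)**2 = (-19 + 47)**2 = 28**2 = 784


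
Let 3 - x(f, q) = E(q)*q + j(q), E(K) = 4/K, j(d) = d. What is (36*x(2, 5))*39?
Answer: -8424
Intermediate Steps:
x(f, q) = -1 - q (x(f, q) = 3 - ((4/q)*q + q) = 3 - (4 + q) = 3 + (-4 - q) = -1 - q)
(36*x(2, 5))*39 = (36*(-1 - 1*5))*39 = (36*(-1 - 5))*39 = (36*(-6))*39 = -216*39 = -8424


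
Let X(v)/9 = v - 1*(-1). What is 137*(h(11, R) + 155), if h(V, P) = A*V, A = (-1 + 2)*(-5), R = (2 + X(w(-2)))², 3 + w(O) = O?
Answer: 13700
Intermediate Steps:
w(O) = -3 + O
X(v) = 9 + 9*v (X(v) = 9*(v - 1*(-1)) = 9*(v + 1) = 9*(1 + v) = 9 + 9*v)
R = 1156 (R = (2 + (9 + 9*(-3 - 2)))² = (2 + (9 + 9*(-5)))² = (2 + (9 - 45))² = (2 - 36)² = (-34)² = 1156)
A = -5 (A = 1*(-5) = -5)
h(V, P) = -5*V
137*(h(11, R) + 155) = 137*(-5*11 + 155) = 137*(-55 + 155) = 137*100 = 13700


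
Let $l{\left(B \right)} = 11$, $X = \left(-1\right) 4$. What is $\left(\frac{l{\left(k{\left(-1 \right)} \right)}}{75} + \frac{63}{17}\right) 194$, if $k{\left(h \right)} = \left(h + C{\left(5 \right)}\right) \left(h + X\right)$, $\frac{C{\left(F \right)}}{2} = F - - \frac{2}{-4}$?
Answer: $\frac{952928}{1275} \approx 747.39$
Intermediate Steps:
$X = -4$
$C{\left(F \right)} = -1 + 2 F$ ($C{\left(F \right)} = 2 \left(F - - \frac{2}{-4}\right) = 2 \left(F - \left(-2\right) \left(- \frac{1}{4}\right)\right) = 2 \left(F - \frac{1}{2}\right) = 2 \left(- \frac{1}{2} + F\right) = -1 + 2 F$)
$k{\left(h \right)} = \left(-4 + h\right) \left(9 + h\right)$ ($k{\left(h \right)} = \left(h + \left(-1 + 2 \cdot 5\right)\right) \left(h - 4\right) = \left(h + \left(-1 + 10\right)\right) \left(-4 + h\right) = \left(h + 9\right) \left(-4 + h\right) = \left(9 + h\right) \left(-4 + h\right) = \left(-4 + h\right) \left(9 + h\right)$)
$\left(\frac{l{\left(k{\left(-1 \right)} \right)}}{75} + \frac{63}{17}\right) 194 = \left(\frac{11}{75} + \frac{63}{17}\right) 194 = \frac{4912}{1275} \cdot 194 = \frac{952928}{1275}$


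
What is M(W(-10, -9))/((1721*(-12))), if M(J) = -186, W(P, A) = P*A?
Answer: 31/3442 ≈ 0.0090064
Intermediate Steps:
W(P, A) = A*P
M(W(-10, -9))/((1721*(-12))) = -186/(1721*(-12)) = -186/(-20652) = -186*(-1/20652) = 31/3442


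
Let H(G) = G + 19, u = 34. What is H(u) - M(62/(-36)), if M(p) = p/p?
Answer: 52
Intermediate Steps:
H(G) = 19 + G
M(p) = 1
H(u) - M(62/(-36)) = (19 + 34) - 1*1 = 53 - 1 = 52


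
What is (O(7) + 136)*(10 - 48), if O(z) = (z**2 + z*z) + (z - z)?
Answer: -8892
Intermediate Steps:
O(z) = 2*z**2 (O(z) = (z**2 + z**2) + 0 = 2*z**2 + 0 = 2*z**2)
(O(7) + 136)*(10 - 48) = (2*7**2 + 136)*(10 - 48) = (2*49 + 136)*(-38) = (98 + 136)*(-38) = 234*(-38) = -8892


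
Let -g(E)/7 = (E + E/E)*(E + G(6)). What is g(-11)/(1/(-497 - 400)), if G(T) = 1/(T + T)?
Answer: 1370915/2 ≈ 6.8546e+5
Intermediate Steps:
G(T) = 1/(2*T)
g(E) = -7*(1 + E)*(1/12 + E) (g(E) = -7*(E + E/E)*(E + (1/2)/6) = -7*(E + 1)*(E + (1/2)*(1/6)) = -7*(1 + E)*(E + 1/12) = -7*(1 + E)*(1/12 + E))
g(-11)/(1/(-497 - 400)) = (-7/12 - 7*(-11)**2 - 91/12*(-11))/(1/(-497 - 400)) = (-7/12 - 7*121 + 1001/12)/(1/(-897)) = (-7/12 - 847 + 1001/12)/(-1/897) = -4585/6*(-897) = 1370915/2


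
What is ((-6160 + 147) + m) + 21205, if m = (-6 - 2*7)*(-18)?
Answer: 15552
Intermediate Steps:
m = 360 (m = (-6 - 14)*(-18) = -20*(-18) = 360)
((-6160 + 147) + m) + 21205 = ((-6160 + 147) + 360) + 21205 = (-6013 + 360) + 21205 = -5653 + 21205 = 15552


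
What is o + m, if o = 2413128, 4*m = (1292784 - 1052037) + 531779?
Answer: 5212519/2 ≈ 2.6063e+6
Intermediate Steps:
m = 386263/2 (m = ((1292784 - 1052037) + 531779)/4 = (240747 + 531779)/4 = (¼)*772526 = 386263/2 ≈ 1.9313e+5)
o + m = 2413128 + 386263/2 = 5212519/2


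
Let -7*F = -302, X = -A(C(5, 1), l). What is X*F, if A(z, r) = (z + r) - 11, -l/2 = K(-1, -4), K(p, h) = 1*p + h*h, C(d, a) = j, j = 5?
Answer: 10872/7 ≈ 1553.1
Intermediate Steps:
C(d, a) = 5
K(p, h) = p + h²
l = -30 (l = -2*(-1 + (-4)²) = -2*(-1 + 16) = -2*15 = -30)
A(z, r) = -11 + r + z (A(z, r) = (r + z) - 11 = -11 + r + z)
X = 36 (X = -(-11 - 30 + 5) = -1*(-36) = 36)
F = 302/7 (F = -⅐*(-302) = 302/7 ≈ 43.143)
X*F = 36*(302/7) = 10872/7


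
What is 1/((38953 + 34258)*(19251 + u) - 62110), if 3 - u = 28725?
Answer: -1/693443491 ≈ -1.4421e-9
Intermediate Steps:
u = -28722 (u = 3 - 1*28725 = 3 - 28725 = -28722)
1/((38953 + 34258)*(19251 + u) - 62110) = 1/((38953 + 34258)*(19251 - 28722) - 62110) = 1/(73211*(-9471) - 62110) = 1/(-693381381 - 62110) = 1/(-693443491) = -1/693443491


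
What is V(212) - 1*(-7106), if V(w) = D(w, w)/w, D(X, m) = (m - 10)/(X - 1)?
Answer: 158932897/22366 ≈ 7106.0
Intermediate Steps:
D(X, m) = (-10 + m)/(-1 + X)
V(w) = (-10 + w)/(w*(-1 + w)) (V(w) = ((-10 + w)/(-1 + w))/w = (-10 + w)/(w*(-1 + w)))
V(212) - 1*(-7106) = (-10 + 212)/(212*(-1 + 212)) - 1*(-7106) = (1/212)*202/211 + 7106 = (1/212)*(1/211)*202 + 7106 = 101/22366 + 7106 = 158932897/22366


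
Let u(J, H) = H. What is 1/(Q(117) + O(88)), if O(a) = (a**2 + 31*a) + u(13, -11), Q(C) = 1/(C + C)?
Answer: 234/2447875 ≈ 9.5593e-5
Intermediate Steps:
Q(C) = 1/(2*C)
O(a) = -11 + a**2 + 31*a (O(a) = (a**2 + 31*a) - 11 = -11 + a**2 + 31*a)
1/(Q(117) + O(88)) = 1/((1/2)/117 + (-11 + 88**2 + 31*88)) = 1/((1/2)*(1/117) + (-11 + 7744 + 2728)) = 1/(1/234 + 10461) = 1/(2447875/234) = 234/2447875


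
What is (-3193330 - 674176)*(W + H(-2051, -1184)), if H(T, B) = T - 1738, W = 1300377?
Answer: -5014561869528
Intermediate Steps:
H(T, B) = -1738 + T
(-3193330 - 674176)*(W + H(-2051, -1184)) = (-3193330 - 674176)*(1300377 + (-1738 - 2051)) = -3867506*(1300377 - 3789) = -3867506*1296588 = -5014561869528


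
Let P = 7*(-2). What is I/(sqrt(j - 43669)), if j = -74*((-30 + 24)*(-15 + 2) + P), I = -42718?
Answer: 42718*I*sqrt(48405)/48405 ≈ 194.16*I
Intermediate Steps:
P = -14
j = -4736 (j = -74*((-30 + 24)*(-15 + 2) - 14) = -74*(-6*(-13) - 14) = -74*(78 - 14) = -74*64 = -4736)
I/(sqrt(j - 43669)) = -42718/sqrt(-4736 - 43669) = -42718*(-I*sqrt(48405)/48405) = -(-42718)*I*sqrt(48405)/48405 = 42718*I*sqrt(48405)/48405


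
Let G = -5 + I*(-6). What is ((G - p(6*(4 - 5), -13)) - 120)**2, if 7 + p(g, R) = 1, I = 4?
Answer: 20449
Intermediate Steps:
p(g, R) = -6 (p(g, R) = -7 + 1 = -6)
G = -29 (G = -5 + 4*(-6) = -5 - 24 = -29)
((G - p(6*(4 - 5), -13)) - 120)**2 = ((-29 - 1*(-6)) - 120)**2 = ((-29 + 6) - 120)**2 = (-23 - 120)**2 = (-143)**2 = 20449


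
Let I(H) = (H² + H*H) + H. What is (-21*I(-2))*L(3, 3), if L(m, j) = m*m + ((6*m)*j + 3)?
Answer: -8316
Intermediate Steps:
I(H) = H + 2*H² (I(H) = (H² + H²) + H = 2*H² + H = H + 2*H²)
L(m, j) = 3 + m² + 6*j*m (L(m, j) = m² + (6*j*m + 3) = m² + (3 + 6*j*m) = 3 + m² + 6*j*m)
(-21*I(-2))*L(3, 3) = (-(-42)*(1 + 2*(-2)))*(3 + 3² + 6*3*3) = (-(-42)*(1 - 4))*(3 + 9 + 54) = -(-42)*(-3)*66 = -21*6*66 = -126*66 = -8316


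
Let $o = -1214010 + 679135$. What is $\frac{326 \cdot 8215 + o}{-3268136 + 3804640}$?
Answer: $\frac{2143215}{536504} \approx 3.9948$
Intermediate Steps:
$o = -534875$
$\frac{326 \cdot 8215 + o}{-3268136 + 3804640} = \frac{326 \cdot 8215 - 534875}{-3268136 + 3804640} = \frac{2678090 - 534875}{536504} = 2143215 \cdot \frac{1}{536504} = \frac{2143215}{536504}$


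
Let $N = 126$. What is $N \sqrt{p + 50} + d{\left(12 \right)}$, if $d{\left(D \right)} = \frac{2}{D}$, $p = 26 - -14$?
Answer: $\frac{1}{6} + 378 \sqrt{10} \approx 1195.5$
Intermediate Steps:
$p = 40$ ($p = 26 + 14 = 40$)
$N \sqrt{p + 50} + d{\left(12 \right)} = 126 \sqrt{40 + 50} + \frac{2}{12} = 126 \sqrt{90} + 2 \cdot \frac{1}{12} = 126 \cdot 3 \sqrt{10} + \frac{1}{6} = 378 \sqrt{10} + \frac{1}{6} = \frac{1}{6} + 378 \sqrt{10}$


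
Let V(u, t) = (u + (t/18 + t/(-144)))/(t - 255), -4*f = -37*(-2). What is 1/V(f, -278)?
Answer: 38376/2305 ≈ 16.649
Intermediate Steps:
f = -37/2 (f = -(-37)*(-2)/4 = -1/4*74 = -37/2 ≈ -18.500)
V(u, t) = (u + 7*t/144)/(-255 + t) (V(u, t) = (u + (t*(1/18) + t*(-1/144)))/(-255 + t) = (u + (t/18 - t/144))/(-255 + t) = (u + 7*t/144)/(-255 + t))
1/V(f, -278) = 1/((-37/2 + (7/144)*(-278))/(-255 - 278)) = 1/((-37/2 - 973/72)/(-533)) = 1/(-1/533*(-2305/72)) = 1/(2305/38376) = 38376/2305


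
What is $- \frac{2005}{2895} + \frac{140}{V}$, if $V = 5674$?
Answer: $- \frac{1097107}{1642623} \approx -0.6679$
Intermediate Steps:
$- \frac{2005}{2895} + \frac{140}{V} = - \frac{2005}{2895} + \frac{140}{5674} = \left(-2005\right) \frac{1}{2895} + 140 \cdot \frac{1}{5674} = - \frac{401}{579} + \frac{70}{2837} = - \frac{1097107}{1642623}$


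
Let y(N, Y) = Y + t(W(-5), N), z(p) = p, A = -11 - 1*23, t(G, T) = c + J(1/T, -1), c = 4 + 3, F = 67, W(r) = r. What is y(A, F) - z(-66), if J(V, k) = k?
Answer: 139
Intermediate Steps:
c = 7
t(G, T) = 6 (t(G, T) = 7 - 1 = 6)
A = -34 (A = -11 - 23 = -34)
y(N, Y) = 6 + Y (y(N, Y) = Y + 6 = 6 + Y)
y(A, F) - z(-66) = (6 + 67) - 1*(-66) = 73 + 66 = 139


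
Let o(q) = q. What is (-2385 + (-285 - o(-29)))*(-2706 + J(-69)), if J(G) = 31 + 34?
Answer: 6974881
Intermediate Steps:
J(G) = 65
(-2385 + (-285 - o(-29)))*(-2706 + J(-69)) = (-2385 + (-285 - 1*(-29)))*(-2706 + 65) = (-2385 + (-285 + 29))*(-2641) = (-2385 - 256)*(-2641) = -2641*(-2641) = 6974881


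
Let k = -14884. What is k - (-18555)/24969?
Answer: -123873347/8323 ≈ -14883.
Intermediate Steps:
k - (-18555)/24969 = -14884 - (-18555)/24969 = -14884 - 1*(-6185/8323) = -14884 + 6185/8323 = -123873347/8323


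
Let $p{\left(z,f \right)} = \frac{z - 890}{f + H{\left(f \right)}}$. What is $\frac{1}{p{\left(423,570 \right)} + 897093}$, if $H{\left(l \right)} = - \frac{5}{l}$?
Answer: $\frac{64979}{58292152809} \approx 1.1147 \cdot 10^{-6}$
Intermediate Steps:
$p{\left(z,f \right)} = \frac{-890 + z}{f - \frac{5}{f}}$ ($p{\left(z,f \right)} = \frac{z - 890}{f - \frac{5}{f}} = \frac{-890 + z}{f - \frac{5}{f}}$)
$\frac{1}{p{\left(423,570 \right)} + 897093} = \frac{1}{\frac{570 \left(-890 + 423\right)}{-5 + 570^{2}} + 897093} = \frac{1}{570 \frac{1}{-5 + 324900} \left(-467\right) + 897093} = \frac{1}{570 \cdot \frac{1}{324895} \left(-467\right) + 897093} = \frac{1}{- \frac{53238}{64979} + 897093} = \frac{1}{\frac{58292152809}{64979}} = \frac{64979}{58292152809}$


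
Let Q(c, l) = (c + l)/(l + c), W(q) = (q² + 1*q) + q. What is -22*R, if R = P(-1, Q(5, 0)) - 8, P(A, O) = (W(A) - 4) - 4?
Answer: 374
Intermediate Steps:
W(q) = q² + 2*q (W(q) = (q² + q) + q = (q + q²) + q = q² + 2*q)
Q(c, l) = 1 (Q(c, l) = (c + l)/(c + l) = 1)
P(A, O) = -8 + A*(2 + A) (P(A, O) = (A*(2 + A) - 4) - 4 = (-4 + A*(2 + A)) - 4 = -8 + A*(2 + A))
R = -17 (R = (-8 - (2 - 1)) - 8 = (-8 - 1*1) - 8 = (-8 - 1) - 8 = -9 - 8 = -17)
-22*R = -22*(-17) = 374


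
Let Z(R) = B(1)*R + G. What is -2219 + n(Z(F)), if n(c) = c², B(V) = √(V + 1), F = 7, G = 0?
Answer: -2121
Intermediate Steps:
B(V) = √(1 + V)
Z(R) = R*√2 (Z(R) = √(1 + 1)*R + 0 = √2*R + 0 = R*√2 + 0 = R*√2)
-2219 + n(Z(F)) = -2219 + (7*√2)² = -2219 + 98 = -2121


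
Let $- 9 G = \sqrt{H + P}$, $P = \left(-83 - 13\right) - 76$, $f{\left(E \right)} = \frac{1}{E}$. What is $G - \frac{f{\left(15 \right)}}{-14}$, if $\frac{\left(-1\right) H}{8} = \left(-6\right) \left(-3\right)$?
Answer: $\frac{1}{210} - \frac{2 i \sqrt{79}}{9} \approx 0.0047619 - 1.9752 i$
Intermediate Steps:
$H = -144$ ($H = - 8 \left(\left(-6\right) \left(-3\right)\right) = \left(-8\right) 18 = -144$)
$P = -172$ ($P = \left(-83 + \left(-21 + 8\right)\right) - 76 = \left(-83 - 13\right) - 76 = -96 - 76 = -172$)
$G = - \frac{2 i \sqrt{79}}{9}$ ($G = - \frac{\sqrt{-144 - 172}}{9} = - \frac{\sqrt{-316}}{9} = - \frac{2 i \sqrt{79}}{9} \approx - 1.9752 i$)
$G - \frac{f{\left(15 \right)}}{-14} = - \frac{2 i \sqrt{79}}{9} - \frac{1}{15 \left(-14\right)} = - \frac{2 i \sqrt{79}}{9} - \frac{1}{15} \left(- \frac{1}{14}\right) = - \frac{2 i \sqrt{79}}{9} - - \frac{1}{210} = - \frac{2 i \sqrt{79}}{9} + \frac{1}{210} = \frac{1}{210} - \frac{2 i \sqrt{79}}{9}$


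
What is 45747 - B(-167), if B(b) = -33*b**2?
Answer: 966084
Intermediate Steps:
45747 - B(-167) = 45747 - (-33)*(-167)**2 = 45747 - (-33)*27889 = 45747 - 1*(-920337) = 45747 + 920337 = 966084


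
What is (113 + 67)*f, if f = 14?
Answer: 2520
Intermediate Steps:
(113 + 67)*f = (113 + 67)*14 = 180*14 = 2520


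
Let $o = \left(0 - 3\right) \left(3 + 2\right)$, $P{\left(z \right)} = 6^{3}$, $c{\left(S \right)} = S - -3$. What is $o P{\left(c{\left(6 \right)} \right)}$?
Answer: $-3240$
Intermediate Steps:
$c{\left(S \right)} = 3 + S$ ($c{\left(S \right)} = S + 3 = 3 + S$)
$P{\left(z \right)} = 216$
$o = -15$ ($o = \left(-3\right) 5 = -15$)
$o P{\left(c{\left(6 \right)} \right)} = \left(-15\right) 216 = -3240$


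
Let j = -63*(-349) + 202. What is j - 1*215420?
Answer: -193231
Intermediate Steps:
j = 22189 (j = 21987 + 202 = 22189)
j - 1*215420 = 22189 - 1*215420 = 22189 - 215420 = -193231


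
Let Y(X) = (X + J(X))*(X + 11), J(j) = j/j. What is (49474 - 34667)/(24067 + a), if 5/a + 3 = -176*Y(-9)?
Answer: 41652091/67700476 ≈ 0.61524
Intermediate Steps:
J(j) = 1
Y(X) = (1 + X)*(11 + X) (Y(X) = (X + 1)*(X + 11) = (1 + X)*(11 + X))
a = 5/2813 (a = 5/(-3 - 176*(11 + (-9)**2 + 12*(-9))) = 5/(-3 - 176*(11 + 81 - 108)) = 5/(-3 - 176*(-16)) = 5/(-3 + 2816) = 5/2813 ≈ 0.0017775)
(49474 - 34667)/(24067 + a) = (49474 - 34667)/(24067 + 5/2813) = 14807/(67700476/2813) = 14807*(2813/67700476) = 41652091/67700476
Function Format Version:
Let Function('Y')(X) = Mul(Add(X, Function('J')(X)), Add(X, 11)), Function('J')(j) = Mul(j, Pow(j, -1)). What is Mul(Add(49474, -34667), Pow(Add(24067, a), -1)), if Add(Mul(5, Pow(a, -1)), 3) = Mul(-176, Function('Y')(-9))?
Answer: Rational(41652091, 67700476) ≈ 0.61524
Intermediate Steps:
Function('J')(j) = 1
Function('Y')(X) = Mul(Add(1, X), Add(11, X)) (Function('Y')(X) = Mul(Add(X, 1), Add(X, 11)) = Mul(Add(1, X), Add(11, X)))
a = Rational(5, 2813) (a = Mul(5, Pow(Add(-3, Mul(-176, Add(11, Pow(-9, 2), Mul(12, -9)))), -1)) = Mul(5, Pow(Add(-3, Mul(-176, Add(11, 81, -108))), -1)) = Mul(5, Pow(Add(-3, Mul(-176, -16)), -1)) = Mul(5, Pow(Add(-3, 2816), -1)) = Mul(5, Pow(2813, -1)) = Mul(5, Rational(1, 2813)) = Rational(5, 2813) ≈ 0.0017775)
Mul(Add(49474, -34667), Pow(Add(24067, a), -1)) = Mul(Add(49474, -34667), Pow(Add(24067, Rational(5, 2813)), -1)) = Mul(14807, Pow(Rational(67700476, 2813), -1)) = Mul(14807, Rational(2813, 67700476)) = Rational(41652091, 67700476)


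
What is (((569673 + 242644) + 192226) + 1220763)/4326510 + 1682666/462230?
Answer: 415433723402/99992135865 ≈ 4.1547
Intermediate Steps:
(((569673 + 242644) + 192226) + 1220763)/4326510 + 1682666/462230 = ((812317 + 192226) + 1220763)*(1/4326510) + 1682666*(1/462230) = (1004543 + 1220763)*(1/4326510) + 841333/231115 = 2225306*(1/4326510) + 841333/231115 = 1112653/2163255 + 841333/231115 = 415433723402/99992135865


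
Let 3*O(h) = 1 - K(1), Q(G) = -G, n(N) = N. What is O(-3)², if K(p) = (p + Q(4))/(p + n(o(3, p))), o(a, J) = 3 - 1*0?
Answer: 49/144 ≈ 0.34028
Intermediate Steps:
o(a, J) = 3 (o(a, J) = 3 + 0 = 3)
K(p) = (-4 + p)/(3 + p) (K(p) = (p - 1*4)/(p + 3) = (p - 4)/(3 + p) = (-4 + p)/(3 + p))
O(h) = 7/12 (O(h) = (1 - (-4 + 1)/(3 + 1))/3 = (1 - (-3)/4)/3 = (1 - 1*(-¾))/3 = (1 + ¾)/3 = (⅓)*(7/4) = 7/12)
O(-3)² = (7/12)² = 49/144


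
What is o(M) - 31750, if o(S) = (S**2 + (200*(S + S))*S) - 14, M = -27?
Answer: 260565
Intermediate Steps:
o(S) = -14 + 401*S**2 (o(S) = (S**2 + (200*(2*S))*S) - 14 = (S**2 + (400*S)*S) - 14 = (S**2 + 400*S**2) - 14 = 401*S**2 - 14 = -14 + 401*S**2)
o(M) - 31750 = (-14 + 401*(-27)**2) - 31750 = (-14 + 401*729) - 31750 = (-14 + 292329) - 31750 = 292315 - 31750 = 260565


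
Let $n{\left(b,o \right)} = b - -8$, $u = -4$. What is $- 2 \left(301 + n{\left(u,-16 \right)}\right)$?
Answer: $-610$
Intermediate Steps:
$n{\left(b,o \right)} = 8 + b$ ($n{\left(b,o \right)} = b + 8 = 8 + b$)
$- 2 \left(301 + n{\left(u,-16 \right)}\right) = - 2 \left(301 + \left(8 - 4\right)\right) = - 2 \left(301 + 4\right) = \left(-2\right) 305 = -610$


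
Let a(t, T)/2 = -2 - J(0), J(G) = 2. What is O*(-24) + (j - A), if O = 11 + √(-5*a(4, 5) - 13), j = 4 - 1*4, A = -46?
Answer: -218 - 72*√3 ≈ -342.71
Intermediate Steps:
a(t, T) = -8 (a(t, T) = 2*(-2 - 1*2) = 2*(-2 - 2) = 2*(-4) = -8)
j = 0 (j = 4 - 4 = 0)
O = 11 + 3*√3 (O = 11 + √(-5*(-8) - 13) = 11 + √(40 - 13) = 11 + √27 = 11 + 3*√3 ≈ 16.196)
O*(-24) + (j - A) = (11 + 3*√3)*(-24) + (0 - 1*(-46)) = (-264 - 72*√3) + (0 + 46) = (-264 - 72*√3) + 46 = -218 - 72*√3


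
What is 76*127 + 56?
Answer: 9708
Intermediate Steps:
76*127 + 56 = 9652 + 56 = 9708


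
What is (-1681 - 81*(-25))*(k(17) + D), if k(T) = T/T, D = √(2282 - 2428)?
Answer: 344 + 344*I*√146 ≈ 344.0 + 4156.6*I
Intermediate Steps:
D = I*√146 (D = √(-146) = I*√146 ≈ 12.083*I)
k(T) = 1
(-1681 - 81*(-25))*(k(17) + D) = (-1681 - 81*(-25))*(1 + I*√146) = (-1681 + 2025)*(1 + I*√146) = 344*(1 + I*√146) = 344 + 344*I*√146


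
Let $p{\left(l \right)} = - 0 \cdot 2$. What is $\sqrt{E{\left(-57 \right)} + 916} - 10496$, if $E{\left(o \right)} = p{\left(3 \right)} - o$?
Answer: $-10496 + \sqrt{973} \approx -10465.0$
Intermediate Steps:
$p{\left(l \right)} = 0$ ($p{\left(l \right)} = \left(-1\right) 0 = 0$)
$E{\left(o \right)} = - o$ ($E{\left(o \right)} = 0 - o = - o$)
$\sqrt{E{\left(-57 \right)} + 916} - 10496 = \sqrt{\left(-1\right) \left(-57\right) + 916} - 10496 = \sqrt{57 + 916} - 10496 = \sqrt{973} - 10496 = -10496 + \sqrt{973}$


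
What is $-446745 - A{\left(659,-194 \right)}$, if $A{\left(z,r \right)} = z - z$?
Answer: $-446745$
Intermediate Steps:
$A{\left(z,r \right)} = 0$
$-446745 - A{\left(659,-194 \right)} = -446745 - 0 = -446745 + 0 = -446745$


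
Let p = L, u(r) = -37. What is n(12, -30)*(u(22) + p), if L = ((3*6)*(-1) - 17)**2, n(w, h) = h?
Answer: -35640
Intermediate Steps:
L = 1225 (L = (18*(-1) - 17)**2 = (-18 - 17)**2 = (-35)**2 = 1225)
p = 1225
n(12, -30)*(u(22) + p) = -30*(-37 + 1225) = -30*1188 = -35640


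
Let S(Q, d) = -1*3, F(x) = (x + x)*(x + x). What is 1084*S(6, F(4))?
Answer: -3252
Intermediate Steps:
F(x) = 4*x² (F(x) = (2*x)*(2*x) = 4*x²)
S(Q, d) = -3
1084*S(6, F(4)) = 1084*(-3) = -3252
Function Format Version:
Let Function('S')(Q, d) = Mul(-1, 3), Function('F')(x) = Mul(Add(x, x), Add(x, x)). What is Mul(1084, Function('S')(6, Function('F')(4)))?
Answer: -3252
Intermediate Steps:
Function('F')(x) = Mul(4, Pow(x, 2)) (Function('F')(x) = Mul(Mul(2, x), Mul(2, x)) = Mul(4, Pow(x, 2)))
Function('S')(Q, d) = -3
Mul(1084, Function('S')(6, Function('F')(4))) = Mul(1084, -3) = -3252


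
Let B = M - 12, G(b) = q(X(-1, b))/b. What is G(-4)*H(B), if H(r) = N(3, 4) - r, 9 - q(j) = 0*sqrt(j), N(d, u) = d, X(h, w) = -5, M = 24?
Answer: 81/4 ≈ 20.250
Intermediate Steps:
q(j) = 9 (q(j) = 9 - 0*sqrt(j) = 9 - 1*0 = 9 + 0 = 9)
G(b) = 9/b
B = 12 (B = 24 - 12 = 12)
H(r) = 3 - r
G(-4)*H(B) = (9/(-4))*(3 - 1*12) = (9*(-1/4))*(3 - 12) = -9/4*(-9) = 81/4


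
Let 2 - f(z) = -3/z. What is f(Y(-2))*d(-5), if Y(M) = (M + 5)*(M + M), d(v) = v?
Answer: -35/4 ≈ -8.7500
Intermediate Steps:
Y(M) = 2*M*(5 + M) (Y(M) = (5 + M)*(2*M) = 2*M*(5 + M))
f(z) = 2 + 3/z (f(z) = 2 - (-3)/z = 2 + 3/z)
f(Y(-2))*d(-5) = (2 + 3/((2*(-2)*(5 - 2))))*(-5) = (2 + 3/((2*(-2)*3)))*(-5) = (2 + 3/(-12))*(-5) = (2 + 3*(-1/12))*(-5) = (2 - ¼)*(-5) = (7/4)*(-5) = -35/4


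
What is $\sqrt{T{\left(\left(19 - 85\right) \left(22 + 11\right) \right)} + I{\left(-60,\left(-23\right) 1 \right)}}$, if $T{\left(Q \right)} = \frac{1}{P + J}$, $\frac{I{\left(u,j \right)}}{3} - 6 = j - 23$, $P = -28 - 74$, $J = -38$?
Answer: $\frac{i \sqrt{588035}}{70} \approx 10.955 i$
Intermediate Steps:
$P = -102$ ($P = -28 - 74 = -102$)
$I{\left(u,j \right)} = -51 + 3 j$ ($I{\left(u,j \right)} = 18 + 3 \left(j - 23\right) = 18 + 3 \left(-23 + j\right) = 18 + \left(-69 + 3 j\right) = -51 + 3 j$)
$T{\left(Q \right)} = - \frac{1}{140}$ ($T{\left(Q \right)} = \frac{1}{-102 - 38} = \frac{1}{-140} = - \frac{1}{140}$)
$\sqrt{T{\left(\left(19 - 85\right) \left(22 + 11\right) \right)} + I{\left(-60,\left(-23\right) 1 \right)}} = \sqrt{- \frac{1}{140} + \left(-51 + 3 \left(\left(-23\right) 1\right)\right)} = \sqrt{- \frac{1}{140} + \left(-51 + 3 \left(-23\right)\right)} = \sqrt{- \frac{1}{140} - 120} = \sqrt{- \frac{16801}{140}} = \frac{i \sqrt{588035}}{70}$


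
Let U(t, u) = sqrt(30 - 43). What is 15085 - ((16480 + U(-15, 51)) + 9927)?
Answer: -11322 - I*sqrt(13) ≈ -11322.0 - 3.6056*I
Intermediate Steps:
U(t, u) = I*sqrt(13) (U(t, u) = sqrt(-13) = I*sqrt(13))
15085 - ((16480 + U(-15, 51)) + 9927) = 15085 - ((16480 + I*sqrt(13)) + 9927) = 15085 - (26407 + I*sqrt(13)) = 15085 + (-26407 - I*sqrt(13)) = -11322 - I*sqrt(13)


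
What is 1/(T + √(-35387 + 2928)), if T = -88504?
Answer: -88504/7832990475 - I*√32459/7832990475 ≈ -1.1299e-5 - 2.3001e-8*I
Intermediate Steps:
1/(T + √(-35387 + 2928)) = 1/(-88504 + √(-35387 + 2928)) = 1/(-88504 + √(-32459)) = 1/(-88504 + I*√32459)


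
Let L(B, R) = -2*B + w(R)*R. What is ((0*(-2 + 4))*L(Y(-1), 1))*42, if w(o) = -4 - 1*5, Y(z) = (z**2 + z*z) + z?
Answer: 0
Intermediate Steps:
Y(z) = z + 2*z**2 (Y(z) = (z**2 + z**2) + z = 2*z**2 + z = z + 2*z**2)
w(o) = -9 (w(o) = -4 - 5 = -9)
L(B, R) = -9*R - 2*B (L(B, R) = -2*B - 9*R = -9*R - 2*B)
((0*(-2 + 4))*L(Y(-1), 1))*42 = ((0*(-2 + 4))*(-9*1 - (-2)*(1 + 2*(-1))))*42 = ((0*2)*(-9 - (-2)*(1 - 2)))*42 = (0*(-9 - (-2)*(-1)))*42 = (0*(-9 - 2*1))*42 = (0*(-9 - 2))*42 = (0*(-11))*42 = 0*42 = 0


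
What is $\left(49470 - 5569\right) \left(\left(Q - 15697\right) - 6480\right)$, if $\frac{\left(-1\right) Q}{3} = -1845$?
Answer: $-730600442$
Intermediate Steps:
$Q = 5535$ ($Q = \left(-3\right) \left(-1845\right) = 5535$)
$\left(49470 - 5569\right) \left(\left(Q - 15697\right) - 6480\right) = \left(49470 - 5569\right) \left(\left(5535 - 15697\right) - 6480\right) = 43901 \left(-10162 - 6480\right) = 43901 \left(-16642\right) = -730600442$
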